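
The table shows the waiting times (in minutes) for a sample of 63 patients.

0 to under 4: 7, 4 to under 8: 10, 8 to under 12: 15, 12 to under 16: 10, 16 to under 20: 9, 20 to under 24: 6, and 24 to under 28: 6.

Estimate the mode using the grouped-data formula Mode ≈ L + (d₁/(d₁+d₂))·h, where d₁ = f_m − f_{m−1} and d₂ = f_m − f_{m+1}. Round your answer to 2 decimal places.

Modal class: 8 to under 12 (highest frequency 15).
d₁ = 15 − 10 = 5, d₂ = 15 − 10 = 5
Mode ≈ 8 + (5/(5+5)) × 4 = 8 + 2.0000 = 10.0000

10.00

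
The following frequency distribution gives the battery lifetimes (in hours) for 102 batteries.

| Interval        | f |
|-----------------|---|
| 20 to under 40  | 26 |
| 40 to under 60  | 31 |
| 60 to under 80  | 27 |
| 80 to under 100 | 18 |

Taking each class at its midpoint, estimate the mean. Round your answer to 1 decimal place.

Midpoints: 30, 50, 70, 90
Σfm = 26×30 + 31×50 + 27×70 + 18×90 = 5840
n = Σf = 102
Mean = 5840 / 102 = 57.2549

57.3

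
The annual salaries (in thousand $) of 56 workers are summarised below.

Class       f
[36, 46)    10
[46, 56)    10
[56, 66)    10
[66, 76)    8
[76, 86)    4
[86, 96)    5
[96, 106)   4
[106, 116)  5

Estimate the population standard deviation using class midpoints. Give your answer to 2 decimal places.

Midpoints: 41, 51, 61, 71, 81, 91, 101, 111
n = 56, Σfm = 3836, mean = 68.5000
Σfm² = 290416
Σf(m − x̄)² = Σfm² − (Σfm)²/n = 290416 − 3836²/56 = 27650.0000
Population variance = 27650.0000 / 56 = 493.7500
Standard deviation = √493.7500 = 22.2205

22.22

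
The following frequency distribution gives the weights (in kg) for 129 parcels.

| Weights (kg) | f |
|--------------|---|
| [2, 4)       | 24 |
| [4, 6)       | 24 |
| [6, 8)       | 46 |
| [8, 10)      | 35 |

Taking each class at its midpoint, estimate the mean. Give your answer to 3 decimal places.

6.426

Midpoints: 3, 5, 7, 9
Σfm = 24×3 + 24×5 + 46×7 + 35×9 = 829
n = Σf = 129
Mean = 829 / 129 = 6.4264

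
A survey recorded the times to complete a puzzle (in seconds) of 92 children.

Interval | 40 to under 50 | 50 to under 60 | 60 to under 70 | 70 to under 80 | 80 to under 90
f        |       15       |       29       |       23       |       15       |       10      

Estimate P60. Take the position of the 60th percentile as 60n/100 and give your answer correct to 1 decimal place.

Cumulative frequencies: 15, 44, 67, 82, 92
n = 92; position = 60n/100 = 55.2.
This falls in the class 60 to under 70: L = 60, F = 44, f = 23, h = 10.
60th percentile ≈ 60 + ((55.2 − 44) / 23) × 10 = 64.8696

64.9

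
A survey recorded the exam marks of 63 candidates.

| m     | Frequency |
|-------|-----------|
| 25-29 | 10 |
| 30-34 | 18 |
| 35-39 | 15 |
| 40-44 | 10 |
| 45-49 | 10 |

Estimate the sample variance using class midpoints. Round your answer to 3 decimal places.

Midpoints: 27, 32, 37, 42, 47
n = 63, Σfm = 2291, mean = 36.3651
Σfm² = 85987
Σf(m − x̄)² = Σfm² − (Σfm)²/n = 85987 − 2291²/63 = 2674.6032
Sample variance = 2674.6032 / 62 = 43.1388

43.139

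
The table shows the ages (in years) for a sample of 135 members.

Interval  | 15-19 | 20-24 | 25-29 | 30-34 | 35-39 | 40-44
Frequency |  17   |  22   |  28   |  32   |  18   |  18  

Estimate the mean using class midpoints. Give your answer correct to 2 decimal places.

Midpoints: 17, 22, 27, 32, 37, 42
Σfm = 17×17 + 22×22 + 28×27 + 32×32 + 18×37 + 18×42 = 3975
n = Σf = 135
Mean = 3975 / 135 = 29.4444

29.44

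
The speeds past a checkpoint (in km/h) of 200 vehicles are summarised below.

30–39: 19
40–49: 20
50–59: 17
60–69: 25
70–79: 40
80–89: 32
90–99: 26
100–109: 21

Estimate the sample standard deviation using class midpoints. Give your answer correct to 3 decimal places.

Midpoints: 34.5, 44.5, 54.5, 64.5, 74.5, 84.5, 94.5, 104.5
n = 200, Σfm = 14420, mean = 72.1000
Σfm² = 1128730
Σf(m − x̄)² = Σfm² − (Σfm)²/n = 1128730 − 14420²/200 = 89048.0000
Sample variance = 89048.0000 / 199 = 447.4774
Standard deviation = √447.4774 = 21.1537

21.154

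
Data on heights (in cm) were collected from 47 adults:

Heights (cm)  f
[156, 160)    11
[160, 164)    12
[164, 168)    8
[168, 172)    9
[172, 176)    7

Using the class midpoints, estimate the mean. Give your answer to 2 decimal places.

165.06

Midpoints: 158, 162, 166, 170, 174
Σfm = 11×158 + 12×162 + 8×166 + 9×170 + 7×174 = 7758
n = Σf = 47
Mean = 7758 / 47 = 165.0638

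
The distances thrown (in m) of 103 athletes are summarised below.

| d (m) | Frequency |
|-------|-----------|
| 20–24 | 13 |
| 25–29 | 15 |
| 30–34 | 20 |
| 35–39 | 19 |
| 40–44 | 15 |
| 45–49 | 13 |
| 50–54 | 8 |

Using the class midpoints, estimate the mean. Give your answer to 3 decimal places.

35.835

Midpoints: 22, 27, 32, 37, 42, 47, 52
Σfm = 13×22 + 15×27 + 20×32 + 19×37 + 15×42 + 13×47 + 8×52 = 3691
n = Σf = 103
Mean = 3691 / 103 = 35.8350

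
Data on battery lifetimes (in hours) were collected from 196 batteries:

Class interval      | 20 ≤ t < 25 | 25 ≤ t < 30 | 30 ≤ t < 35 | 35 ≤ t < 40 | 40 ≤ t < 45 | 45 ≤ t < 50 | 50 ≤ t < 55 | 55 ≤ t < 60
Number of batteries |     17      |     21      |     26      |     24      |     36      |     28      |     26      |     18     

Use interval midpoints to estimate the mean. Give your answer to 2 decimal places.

40.64

Midpoints: 22.5, 27.5, 32.5, 37.5, 42.5, 47.5, 52.5, 57.5
Σfm = 17×22.5 + 21×27.5 + 26×32.5 + 24×37.5 + 36×42.5 + 28×47.5 + 26×52.5 + 18×57.5 = 7965
n = Σf = 196
Mean = 7965 / 196 = 40.6378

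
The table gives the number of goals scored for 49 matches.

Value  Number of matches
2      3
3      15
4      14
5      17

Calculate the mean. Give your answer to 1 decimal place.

Values: 2, 3, 4, 5
Σfx = 3×2 + 15×3 + 14×4 + 17×5 = 192
n = Σf = 49
Mean = 192 / 49 = 3.9184

3.9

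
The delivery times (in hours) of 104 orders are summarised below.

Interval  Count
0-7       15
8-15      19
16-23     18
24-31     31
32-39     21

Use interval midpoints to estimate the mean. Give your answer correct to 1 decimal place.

21.3

Midpoints: 3.5, 11.5, 19.5, 27.5, 35.5
Σfm = 15×3.5 + 19×11.5 + 18×19.5 + 31×27.5 + 21×35.5 = 2220
n = Σf = 104
Mean = 2220 / 104 = 21.3462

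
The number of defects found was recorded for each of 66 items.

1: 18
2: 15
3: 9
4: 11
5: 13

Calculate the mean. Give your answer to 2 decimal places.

2.79

Values: 1, 2, 3, 4, 5
Σfx = 18×1 + 15×2 + 9×3 + 11×4 + 13×5 = 184
n = Σf = 66
Mean = 184 / 66 = 2.7879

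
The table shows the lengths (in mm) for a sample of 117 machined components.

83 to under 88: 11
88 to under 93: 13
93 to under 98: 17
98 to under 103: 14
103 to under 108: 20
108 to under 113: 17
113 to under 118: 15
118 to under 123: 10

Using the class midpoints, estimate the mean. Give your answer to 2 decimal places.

103.19

Midpoints: 85.5, 90.5, 95.5, 100.5, 105.5, 110.5, 115.5, 120.5
Σfm = 11×85.5 + 13×90.5 + 17×95.5 + 14×100.5 + 20×105.5 + 17×110.5 + 15×115.5 + 10×120.5 = 12073.5
n = Σf = 117
Mean = 12073.5 / 117 = 103.1923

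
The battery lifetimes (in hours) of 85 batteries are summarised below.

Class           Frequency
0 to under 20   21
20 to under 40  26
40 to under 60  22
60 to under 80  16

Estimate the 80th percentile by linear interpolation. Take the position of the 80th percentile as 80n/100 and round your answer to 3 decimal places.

59.091

Cumulative frequencies: 21, 47, 69, 85
n = 85; position = 80n/100 = 68.
This falls in the class 40 to under 60: L = 40, F = 47, f = 22, h = 20.
80th percentile ≈ 40 + ((68 − 47) / 22) × 20 = 59.0909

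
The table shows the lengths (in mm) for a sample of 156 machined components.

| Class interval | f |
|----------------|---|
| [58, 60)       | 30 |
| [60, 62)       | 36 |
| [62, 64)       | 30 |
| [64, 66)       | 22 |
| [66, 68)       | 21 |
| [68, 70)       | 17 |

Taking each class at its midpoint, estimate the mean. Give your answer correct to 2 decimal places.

Midpoints: 59, 61, 63, 65, 67, 69
Σfm = 30×59 + 36×61 + 30×63 + 22×65 + 21×67 + 17×69 = 9866
n = Σf = 156
Mean = 9866 / 156 = 63.2436

63.24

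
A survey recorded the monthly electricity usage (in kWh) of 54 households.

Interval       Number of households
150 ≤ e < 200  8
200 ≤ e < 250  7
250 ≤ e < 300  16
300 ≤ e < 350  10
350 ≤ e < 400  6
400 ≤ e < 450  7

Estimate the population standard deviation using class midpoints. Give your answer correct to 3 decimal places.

77.158

Midpoints: 175, 225, 275, 325, 375, 425
n = 54, Σfm = 15850, mean = 293.5185
Σfm² = 4973750
Σf(m − x̄)² = Σfm² − (Σfm)²/n = 4973750 − 15850²/54 = 321481.4815
Population variance = 321481.4815 / 54 = 5953.3608
Standard deviation = √5953.3608 = 77.1580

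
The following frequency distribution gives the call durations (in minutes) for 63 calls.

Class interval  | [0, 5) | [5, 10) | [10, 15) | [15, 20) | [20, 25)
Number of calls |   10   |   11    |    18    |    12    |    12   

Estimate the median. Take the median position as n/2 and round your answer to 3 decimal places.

12.917

Cumulative frequencies: 10, 21, 39, 51, 63
n = 63; position = n/2 = 31.5.
This falls in the class [10, 15): L = 10, F = 21, f = 18, h = 5.
Median ≈ 10 + ((31.5 − 21) / 18) × 5 = 12.9167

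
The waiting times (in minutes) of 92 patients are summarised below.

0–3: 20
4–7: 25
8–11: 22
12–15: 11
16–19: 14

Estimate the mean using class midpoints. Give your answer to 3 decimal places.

8.370

Midpoints: 1.5, 5.5, 9.5, 13.5, 17.5
Σfm = 20×1.5 + 25×5.5 + 22×9.5 + 11×13.5 + 14×17.5 = 770
n = Σf = 92
Mean = 770 / 92 = 8.3696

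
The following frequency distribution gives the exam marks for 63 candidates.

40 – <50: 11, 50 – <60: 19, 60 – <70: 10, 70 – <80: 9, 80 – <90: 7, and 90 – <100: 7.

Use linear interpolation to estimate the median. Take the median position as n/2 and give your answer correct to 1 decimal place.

61.5

Cumulative frequencies: 11, 30, 40, 49, 56, 63
n = 63; position = n/2 = 31.5.
This falls in the class 60 – <70: L = 60, F = 30, f = 10, h = 10.
Median ≈ 60 + ((31.5 − 30) / 10) × 10 = 61.5000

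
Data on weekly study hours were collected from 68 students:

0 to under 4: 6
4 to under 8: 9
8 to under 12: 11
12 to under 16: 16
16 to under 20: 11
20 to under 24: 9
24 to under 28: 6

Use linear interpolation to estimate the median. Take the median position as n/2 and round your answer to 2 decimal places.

14.00

Cumulative frequencies: 6, 15, 26, 42, 53, 62, 68
n = 68; position = n/2 = 34.
This falls in the class 12 to under 16: L = 12, F = 26, f = 16, h = 4.
Median ≈ 12 + ((34 − 26) / 16) × 4 = 14.0000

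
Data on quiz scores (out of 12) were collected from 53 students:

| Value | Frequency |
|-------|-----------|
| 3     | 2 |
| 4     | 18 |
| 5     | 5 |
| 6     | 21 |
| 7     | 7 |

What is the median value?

Cumulative frequencies: 2, 20, 25, 46, 53
n = 53, so the median is the value in position (n+1)/2 = 27.
Position 27 falls at value 6.

6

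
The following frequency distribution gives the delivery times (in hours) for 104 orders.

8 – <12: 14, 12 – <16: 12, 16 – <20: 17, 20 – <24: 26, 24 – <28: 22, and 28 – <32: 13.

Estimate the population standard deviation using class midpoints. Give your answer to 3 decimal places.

6.242

Midpoints: 10, 14, 18, 22, 26, 30
n = 104, Σfm = 2148, mean = 20.6538
Σfm² = 48416
Σf(m − x̄)² = Σfm² − (Σfm)²/n = 48416 − 2148²/104 = 4051.5385
Population variance = 4051.5385 / 104 = 38.9571
Standard deviation = √38.9571 = 6.2416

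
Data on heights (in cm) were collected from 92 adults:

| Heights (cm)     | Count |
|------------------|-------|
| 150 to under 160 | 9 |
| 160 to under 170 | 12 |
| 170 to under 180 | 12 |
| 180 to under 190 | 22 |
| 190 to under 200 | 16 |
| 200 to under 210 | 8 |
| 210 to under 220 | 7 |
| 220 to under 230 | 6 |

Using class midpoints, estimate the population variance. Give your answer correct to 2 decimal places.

Midpoints: 155, 165, 175, 185, 195, 205, 215, 225
n = 92, Σfm = 17160, mean = 186.5217
Σfm² = 3235300
Σf(m − x̄)² = Σfm² − (Σfm)²/n = 3235300 − 17160²/92 = 34586.9565
Population variance = 34586.9565 / 92 = 375.9452

375.95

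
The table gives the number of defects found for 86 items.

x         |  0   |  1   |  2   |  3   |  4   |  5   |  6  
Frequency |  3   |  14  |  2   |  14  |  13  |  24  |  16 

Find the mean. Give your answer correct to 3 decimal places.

3.814

Values: 0, 1, 2, 3, 4, 5, 6
Σfx = 3×0 + 14×1 + 2×2 + 14×3 + 13×4 + 24×5 + 16×6 = 328
n = Σf = 86
Mean = 328 / 86 = 3.8140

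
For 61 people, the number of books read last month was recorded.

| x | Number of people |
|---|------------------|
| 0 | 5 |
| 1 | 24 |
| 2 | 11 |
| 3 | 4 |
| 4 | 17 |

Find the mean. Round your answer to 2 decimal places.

Values: 0, 1, 2, 3, 4
Σfx = 5×0 + 24×1 + 11×2 + 4×3 + 17×4 = 126
n = Σf = 61
Mean = 126 / 61 = 2.0656

2.07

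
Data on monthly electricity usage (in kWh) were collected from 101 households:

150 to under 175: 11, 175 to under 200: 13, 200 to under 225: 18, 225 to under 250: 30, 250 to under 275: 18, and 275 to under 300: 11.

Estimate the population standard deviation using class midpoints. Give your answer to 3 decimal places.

36.682

Midpoints: 162.5, 187.5, 212.5, 237.5, 262.5, 287.5
n = 101, Σfm = 23062.5, mean = 228.3416
Σfm² = 5402031.25
Σf(m − x̄)² = Σfm² − (Σfm)²/n = 5402031.25 − 23062.5²/101 = 135903.4653
Population variance = 135903.4653 / 101 = 1345.5789
Standard deviation = √1345.5789 = 36.6821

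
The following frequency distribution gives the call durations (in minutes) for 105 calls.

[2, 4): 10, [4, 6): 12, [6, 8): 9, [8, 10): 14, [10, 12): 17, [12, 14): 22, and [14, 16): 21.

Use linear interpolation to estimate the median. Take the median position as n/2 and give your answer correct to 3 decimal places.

Cumulative frequencies: 10, 22, 31, 45, 62, 84, 105
n = 105; position = n/2 = 52.5.
This falls in the class [10, 12): L = 10, F = 45, f = 17, h = 2.
Median ≈ 10 + ((52.5 − 45) / 17) × 2 = 10.8824

10.882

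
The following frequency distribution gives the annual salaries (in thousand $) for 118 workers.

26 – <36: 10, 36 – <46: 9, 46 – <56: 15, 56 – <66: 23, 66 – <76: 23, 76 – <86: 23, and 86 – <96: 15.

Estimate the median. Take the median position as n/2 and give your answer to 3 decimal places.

Cumulative frequencies: 10, 19, 34, 57, 80, 103, 118
n = 118; position = n/2 = 59.
This falls in the class 66 – <76: L = 66, F = 57, f = 23, h = 10.
Median ≈ 66 + ((59 − 57) / 23) × 10 = 66.8696

66.870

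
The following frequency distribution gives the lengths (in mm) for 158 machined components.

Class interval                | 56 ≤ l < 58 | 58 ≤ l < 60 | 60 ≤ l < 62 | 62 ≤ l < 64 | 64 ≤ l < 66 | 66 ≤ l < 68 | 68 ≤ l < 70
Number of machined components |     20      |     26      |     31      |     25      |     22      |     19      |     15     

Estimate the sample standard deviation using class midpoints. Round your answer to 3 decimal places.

3.705

Midpoints: 57, 59, 61, 63, 65, 67, 69
n = 158, Σfm = 9878, mean = 62.5190
Σfm² = 619718
Σf(m − x̄)² = Σfm² − (Σfm)²/n = 619718 − 9878²/158 = 2155.4430
Sample variance = 2155.4430 / 157 = 13.7289
Standard deviation = √13.7289 = 3.7053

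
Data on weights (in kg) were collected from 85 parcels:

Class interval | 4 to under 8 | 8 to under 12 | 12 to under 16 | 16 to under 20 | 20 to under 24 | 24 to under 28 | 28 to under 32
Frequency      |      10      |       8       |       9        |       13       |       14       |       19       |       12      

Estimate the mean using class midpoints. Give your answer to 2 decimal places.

19.55

Midpoints: 6, 10, 14, 18, 22, 26, 30
Σfm = 10×6 + 8×10 + 9×14 + 13×18 + 14×22 + 19×26 + 12×30 = 1662
n = Σf = 85
Mean = 1662 / 85 = 19.5529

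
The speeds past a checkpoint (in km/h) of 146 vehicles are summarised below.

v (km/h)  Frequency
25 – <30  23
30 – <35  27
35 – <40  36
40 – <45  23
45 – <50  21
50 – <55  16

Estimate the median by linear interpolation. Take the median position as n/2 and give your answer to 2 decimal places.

Cumulative frequencies: 23, 50, 86, 109, 130, 146
n = 146; position = n/2 = 73.
This falls in the class 35 – <40: L = 35, F = 50, f = 36, h = 5.
Median ≈ 35 + ((73 − 50) / 36) × 5 = 38.1944

38.19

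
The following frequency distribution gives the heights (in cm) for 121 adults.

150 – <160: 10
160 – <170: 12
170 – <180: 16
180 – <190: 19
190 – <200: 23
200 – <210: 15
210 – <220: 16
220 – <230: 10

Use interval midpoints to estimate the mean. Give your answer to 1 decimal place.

Midpoints: 155, 165, 175, 185, 195, 205, 215, 225
Σfm = 10×155 + 12×165 + 16×175 + 19×185 + 23×195 + 15×205 + 16×215 + 10×225 = 23095
n = Σf = 121
Mean = 23095 / 121 = 190.8678

190.9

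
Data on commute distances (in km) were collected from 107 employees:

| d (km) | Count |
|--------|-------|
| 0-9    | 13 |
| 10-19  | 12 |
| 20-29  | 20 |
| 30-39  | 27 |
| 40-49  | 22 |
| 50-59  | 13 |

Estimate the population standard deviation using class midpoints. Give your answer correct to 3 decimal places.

Midpoints: 4.5, 14.5, 24.5, 34.5, 44.5, 54.5
n = 107, Σfm = 3341.5, mean = 31.2290
Σfm² = 129106.75
Σf(m − x̄)² = Σfm² − (Σfm)²/n = 129106.75 − 3341.5²/107 = 24755.1402
Population variance = 24755.1402 / 107 = 231.3565
Standard deviation = √231.3565 = 15.2104

15.210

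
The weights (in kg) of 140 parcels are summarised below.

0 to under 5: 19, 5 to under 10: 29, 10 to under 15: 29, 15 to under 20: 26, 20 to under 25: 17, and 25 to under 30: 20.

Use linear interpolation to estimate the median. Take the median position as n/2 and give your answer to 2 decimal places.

13.79

Cumulative frequencies: 19, 48, 77, 103, 120, 140
n = 140; position = n/2 = 70.
This falls in the class 10 to under 15: L = 10, F = 48, f = 29, h = 5.
Median ≈ 10 + ((70 − 48) / 29) × 5 = 13.7931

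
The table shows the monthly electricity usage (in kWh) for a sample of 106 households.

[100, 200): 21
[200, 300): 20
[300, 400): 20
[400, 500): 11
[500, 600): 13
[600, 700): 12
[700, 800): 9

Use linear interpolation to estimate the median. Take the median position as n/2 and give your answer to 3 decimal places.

Cumulative frequencies: 21, 41, 61, 72, 85, 97, 106
n = 106; position = n/2 = 53.
This falls in the class [300, 400): L = 300, F = 41, f = 20, h = 100.
Median ≈ 300 + ((53 − 41) / 20) × 100 = 360.0000

360.000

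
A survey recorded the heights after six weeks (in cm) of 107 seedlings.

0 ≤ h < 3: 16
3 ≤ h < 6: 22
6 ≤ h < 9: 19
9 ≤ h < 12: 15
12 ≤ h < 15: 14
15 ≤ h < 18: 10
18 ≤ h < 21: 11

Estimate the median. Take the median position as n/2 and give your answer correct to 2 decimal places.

8.45

Cumulative frequencies: 16, 38, 57, 72, 86, 96, 107
n = 107; position = n/2 = 53.5.
This falls in the class 6 ≤ h < 9: L = 6, F = 38, f = 19, h = 3.
Median ≈ 6 + ((53.5 − 38) / 19) × 3 = 8.4474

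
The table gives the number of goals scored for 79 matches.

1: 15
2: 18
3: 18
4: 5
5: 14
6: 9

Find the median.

Cumulative frequencies: 15, 33, 51, 56, 70, 79
n = 79, so the median is the value in position (n+1)/2 = 40.
Position 40 falls at value 3.

3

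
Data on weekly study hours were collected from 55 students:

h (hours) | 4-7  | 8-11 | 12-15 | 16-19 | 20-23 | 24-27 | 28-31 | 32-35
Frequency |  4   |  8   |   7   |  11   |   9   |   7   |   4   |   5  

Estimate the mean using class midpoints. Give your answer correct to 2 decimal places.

18.95

Midpoints: 5.5, 9.5, 13.5, 17.5, 21.5, 25.5, 29.5, 33.5
Σfm = 4×5.5 + 8×9.5 + 7×13.5 + 11×17.5 + 9×21.5 + 7×25.5 + 4×29.5 + 5×33.5 = 1042.5
n = Σf = 55
Mean = 1042.5 / 55 = 18.9545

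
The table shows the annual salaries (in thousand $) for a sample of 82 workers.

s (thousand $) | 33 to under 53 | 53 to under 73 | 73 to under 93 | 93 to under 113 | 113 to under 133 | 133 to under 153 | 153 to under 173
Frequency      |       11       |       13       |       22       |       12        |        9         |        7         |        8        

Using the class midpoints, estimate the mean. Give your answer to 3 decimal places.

94.707

Midpoints: 43, 63, 83, 103, 123, 143, 163
Σfm = 11×43 + 13×63 + 22×83 + 12×103 + 9×123 + 7×143 + 8×163 = 7766
n = Σf = 82
Mean = 7766 / 82 = 94.7073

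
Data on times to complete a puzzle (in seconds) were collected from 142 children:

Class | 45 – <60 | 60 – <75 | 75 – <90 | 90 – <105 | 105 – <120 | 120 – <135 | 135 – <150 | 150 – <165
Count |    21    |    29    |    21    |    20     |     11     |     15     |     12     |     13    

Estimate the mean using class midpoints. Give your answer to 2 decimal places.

Midpoints: 52.5, 67.5, 82.5, 97.5, 112.5, 127.5, 142.5, 157.5
Σfm = 21×52.5 + 29×67.5 + 21×82.5 + 20×97.5 + 11×112.5 + 15×127.5 + 12×142.5 + 13×157.5 = 13650
n = Σf = 142
Mean = 13650 / 142 = 96.1268

96.13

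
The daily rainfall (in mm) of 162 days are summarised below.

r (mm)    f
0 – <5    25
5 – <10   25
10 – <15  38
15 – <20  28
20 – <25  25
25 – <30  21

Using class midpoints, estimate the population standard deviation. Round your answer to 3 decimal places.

Midpoints: 2.5, 7.5, 12.5, 17.5, 22.5, 27.5
n = 162, Σfm = 2355, mean = 14.5370
Σfm² = 44612.5
Σf(m − x̄)² = Σfm² − (Σfm)²/n = 44612.5 − 2355²/162 = 10377.7778
Population variance = 10377.7778 / 162 = 64.0604
Standard deviation = √64.0604 = 8.0038

8.004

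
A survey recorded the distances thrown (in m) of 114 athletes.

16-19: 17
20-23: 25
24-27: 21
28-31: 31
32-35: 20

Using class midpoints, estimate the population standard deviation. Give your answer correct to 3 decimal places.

Midpoints: 17.5, 21.5, 25.5, 29.5, 33.5
n = 114, Σfm = 2955, mean = 25.9211
Σfm² = 79840.5
Σf(m − x̄)² = Σfm² − (Σfm)²/n = 79840.5 − 2955²/114 = 3243.7895
Population variance = 3243.7895 / 114 = 28.4543
Standard deviation = √28.4543 = 5.3343

5.334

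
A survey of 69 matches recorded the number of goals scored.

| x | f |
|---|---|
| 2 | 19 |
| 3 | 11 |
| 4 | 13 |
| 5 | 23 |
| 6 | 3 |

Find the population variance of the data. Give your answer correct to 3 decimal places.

1.684

Values: 2, 3, 4, 5, 6
n = 69, Σfx = 256, mean = 3.7101
Σfx² = 1066
Σf(x − x̄)² = Σfx² − (Σfx)²/n = 1066 − 256²/69 = 116.2029
Population variance = 116.2029 / 69 = 1.6841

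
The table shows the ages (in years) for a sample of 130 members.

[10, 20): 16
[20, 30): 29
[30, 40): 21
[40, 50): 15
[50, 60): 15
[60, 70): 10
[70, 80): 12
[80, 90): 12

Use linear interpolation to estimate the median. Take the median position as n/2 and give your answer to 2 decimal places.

39.52

Cumulative frequencies: 16, 45, 66, 81, 96, 106, 118, 130
n = 130; position = n/2 = 65.
This falls in the class [30, 40): L = 30, F = 45, f = 21, h = 10.
Median ≈ 30 + ((65 − 45) / 21) × 10 = 39.5238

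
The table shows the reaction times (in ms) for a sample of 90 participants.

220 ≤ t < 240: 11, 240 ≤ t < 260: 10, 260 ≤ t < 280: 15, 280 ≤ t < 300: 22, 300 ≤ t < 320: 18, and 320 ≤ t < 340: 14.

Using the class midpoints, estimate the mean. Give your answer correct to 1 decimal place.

285.1

Midpoints: 230, 250, 270, 290, 310, 330
Σfm = 11×230 + 10×250 + 15×270 + 22×290 + 18×310 + 14×330 = 25660
n = Σf = 90
Mean = 25660 / 90 = 285.1111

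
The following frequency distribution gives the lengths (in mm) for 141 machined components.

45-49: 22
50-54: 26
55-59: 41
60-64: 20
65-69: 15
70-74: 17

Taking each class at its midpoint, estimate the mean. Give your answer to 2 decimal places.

58.10

Midpoints: 47, 52, 57, 62, 67, 72
Σfm = 22×47 + 26×52 + 41×57 + 20×62 + 15×67 + 17×72 = 8192
n = Σf = 141
Mean = 8192 / 141 = 58.0993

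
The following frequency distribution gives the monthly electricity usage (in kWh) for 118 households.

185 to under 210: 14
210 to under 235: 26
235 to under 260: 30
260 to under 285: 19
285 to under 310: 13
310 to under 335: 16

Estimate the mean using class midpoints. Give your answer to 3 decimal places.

Midpoints: 197.5, 222.5, 247.5, 272.5, 297.5, 322.5
Σfm = 14×197.5 + 26×222.5 + 30×247.5 + 19×272.5 + 13×297.5 + 16×322.5 = 30180
n = Σf = 118
Mean = 30180 / 118 = 255.7627

255.763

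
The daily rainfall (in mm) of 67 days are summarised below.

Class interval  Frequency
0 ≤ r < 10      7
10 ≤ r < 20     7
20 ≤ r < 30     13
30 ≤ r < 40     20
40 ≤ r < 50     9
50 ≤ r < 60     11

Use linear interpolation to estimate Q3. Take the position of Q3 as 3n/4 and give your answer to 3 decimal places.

43.611

Cumulative frequencies: 7, 14, 27, 47, 56, 67
n = 67; position = 3n/4 = 50.25.
This falls in the class 40 ≤ r < 50: L = 40, F = 47, f = 9, h = 10.
Upper quartile ≈ 40 + ((50.25 − 47) / 9) × 10 = 43.6111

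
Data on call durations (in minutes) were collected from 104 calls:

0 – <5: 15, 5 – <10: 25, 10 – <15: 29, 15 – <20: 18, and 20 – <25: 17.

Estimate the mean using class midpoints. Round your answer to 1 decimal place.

Midpoints: 2.5, 7.5, 12.5, 17.5, 22.5
Σfm = 15×2.5 + 25×7.5 + 29×12.5 + 18×17.5 + 17×22.5 = 1285
n = Σf = 104
Mean = 1285 / 104 = 12.3558

12.4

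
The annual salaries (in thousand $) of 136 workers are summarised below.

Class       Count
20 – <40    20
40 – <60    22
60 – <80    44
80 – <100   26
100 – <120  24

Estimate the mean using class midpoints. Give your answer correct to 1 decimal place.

71.8

Midpoints: 30, 50, 70, 90, 110
Σfm = 20×30 + 22×50 + 44×70 + 26×90 + 24×110 = 9760
n = Σf = 136
Mean = 9760 / 136 = 71.7647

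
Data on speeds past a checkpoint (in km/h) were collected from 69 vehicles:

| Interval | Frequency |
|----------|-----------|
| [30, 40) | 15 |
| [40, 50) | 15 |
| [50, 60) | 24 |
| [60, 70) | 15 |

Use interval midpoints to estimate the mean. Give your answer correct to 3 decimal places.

50.652

Midpoints: 35, 45, 55, 65
Σfm = 15×35 + 15×45 + 24×55 + 15×65 = 3495
n = Σf = 69
Mean = 3495 / 69 = 50.6522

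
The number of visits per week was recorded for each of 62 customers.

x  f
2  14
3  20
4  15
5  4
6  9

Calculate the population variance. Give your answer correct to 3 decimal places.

Values: 2, 3, 4, 5, 6
n = 62, Σfx = 222, mean = 3.5806
Σfx² = 900
Σf(x − x̄)² = Σfx² − (Σfx)²/n = 900 − 222²/62 = 105.0968
Population variance = 105.0968 / 62 = 1.6951

1.695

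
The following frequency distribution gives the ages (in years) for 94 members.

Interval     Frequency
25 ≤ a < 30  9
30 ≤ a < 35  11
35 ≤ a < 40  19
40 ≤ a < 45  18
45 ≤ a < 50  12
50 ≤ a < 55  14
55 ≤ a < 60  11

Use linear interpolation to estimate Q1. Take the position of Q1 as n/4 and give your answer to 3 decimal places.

35.921

Cumulative frequencies: 9, 20, 39, 57, 69, 83, 94
n = 94; position = n/4 = 23.5.
This falls in the class 35 ≤ a < 40: L = 35, F = 20, f = 19, h = 5.
Lower quartile ≈ 35 + ((23.5 − 20) / 19) × 5 = 35.9211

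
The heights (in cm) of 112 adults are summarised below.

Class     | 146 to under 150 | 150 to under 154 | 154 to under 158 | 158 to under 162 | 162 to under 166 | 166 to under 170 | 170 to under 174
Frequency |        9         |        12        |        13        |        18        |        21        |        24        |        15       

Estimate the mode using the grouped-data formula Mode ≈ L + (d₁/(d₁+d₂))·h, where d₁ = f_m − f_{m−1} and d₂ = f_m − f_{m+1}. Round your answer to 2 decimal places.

167.00

Modal class: 166 to under 170 (highest frequency 24).
d₁ = 24 − 21 = 3, d₂ = 24 − 15 = 9
Mode ≈ 166 + (3/(3+9)) × 4 = 166 + 1.0000 = 167.0000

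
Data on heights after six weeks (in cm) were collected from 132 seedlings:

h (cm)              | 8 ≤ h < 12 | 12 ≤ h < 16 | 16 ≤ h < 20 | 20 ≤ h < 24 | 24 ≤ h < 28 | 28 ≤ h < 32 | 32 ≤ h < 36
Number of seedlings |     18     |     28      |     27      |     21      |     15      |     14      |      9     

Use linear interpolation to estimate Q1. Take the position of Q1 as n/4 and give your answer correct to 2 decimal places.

Cumulative frequencies: 18, 46, 73, 94, 109, 123, 132
n = 132; position = n/4 = 33.
This falls in the class 12 ≤ h < 16: L = 12, F = 18, f = 28, h = 4.
Lower quartile ≈ 12 + ((33 − 18) / 28) × 4 = 14.1429

14.14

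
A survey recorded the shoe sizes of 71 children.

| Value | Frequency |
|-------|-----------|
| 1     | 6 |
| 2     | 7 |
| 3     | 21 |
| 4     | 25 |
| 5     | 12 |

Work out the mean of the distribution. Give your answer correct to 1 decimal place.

Values: 1, 2, 3, 4, 5
Σfx = 6×1 + 7×2 + 21×3 + 25×4 + 12×5 = 243
n = Σf = 71
Mean = 243 / 71 = 3.4225

3.4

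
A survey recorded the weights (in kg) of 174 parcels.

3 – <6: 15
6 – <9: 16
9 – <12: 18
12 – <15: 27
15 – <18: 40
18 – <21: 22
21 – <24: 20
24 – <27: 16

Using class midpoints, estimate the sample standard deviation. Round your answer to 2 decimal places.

Midpoints: 4.5, 7.5, 10.5, 13.5, 16.5, 19.5, 22.5, 25.5
n = 174, Σfm = 2688, mean = 15.4483
Σfm² = 47893.5
Σf(m − x̄)² = Σfm² − (Σfm)²/n = 47893.5 − 2688²/174 = 6368.5345
Sample variance = 6368.5345 / 173 = 36.8123
Standard deviation = √36.8123 = 6.0673

6.07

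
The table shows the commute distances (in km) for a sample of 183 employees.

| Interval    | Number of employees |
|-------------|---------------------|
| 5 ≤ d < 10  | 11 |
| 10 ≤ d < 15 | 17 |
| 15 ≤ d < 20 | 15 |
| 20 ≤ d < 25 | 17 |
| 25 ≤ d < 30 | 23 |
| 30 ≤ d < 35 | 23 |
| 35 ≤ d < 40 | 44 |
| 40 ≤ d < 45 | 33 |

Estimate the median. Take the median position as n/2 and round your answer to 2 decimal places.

Cumulative frequencies: 11, 28, 43, 60, 83, 106, 150, 183
n = 183; position = n/2 = 91.5.
This falls in the class 30 ≤ d < 35: L = 30, F = 83, f = 23, h = 5.
Median ≈ 30 + ((91.5 − 83) / 23) × 5 = 31.8478

31.85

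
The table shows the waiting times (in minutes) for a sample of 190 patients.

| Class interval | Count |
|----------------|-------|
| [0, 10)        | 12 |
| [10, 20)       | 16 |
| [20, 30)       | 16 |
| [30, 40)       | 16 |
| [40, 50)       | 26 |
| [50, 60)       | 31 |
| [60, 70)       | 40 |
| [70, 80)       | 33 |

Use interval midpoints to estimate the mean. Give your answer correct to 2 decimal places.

Midpoints: 5, 15, 25, 35, 45, 55, 65, 75
Σfm = 12×5 + 16×15 + 16×25 + 16×35 + 26×45 + 31×55 + 40×65 + 33×75 = 9210
n = Σf = 190
Mean = 9210 / 190 = 48.4737

48.47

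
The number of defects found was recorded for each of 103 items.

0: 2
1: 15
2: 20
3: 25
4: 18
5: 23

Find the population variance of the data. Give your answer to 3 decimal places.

2.013

Values: 0, 1, 2, 3, 4, 5
n = 103, Σfx = 317, mean = 3.0777
Σfx² = 1183
Σf(x − x̄)² = Σfx² − (Σfx)²/n = 1183 − 317²/103 = 207.3786
Population variance = 207.3786 / 103 = 2.0134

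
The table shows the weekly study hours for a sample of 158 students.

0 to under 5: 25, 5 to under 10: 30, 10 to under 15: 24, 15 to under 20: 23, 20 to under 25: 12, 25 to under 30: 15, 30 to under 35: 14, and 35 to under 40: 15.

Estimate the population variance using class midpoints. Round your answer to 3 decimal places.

127.465

Midpoints: 2.5, 7.5, 12.5, 17.5, 22.5, 27.5, 32.5, 37.5
n = 158, Σfm = 2690, mean = 17.0253
Σfm² = 65937.5
Σf(m − x̄)² = Σfm² − (Σfm)²/n = 65937.5 − 2690²/158 = 20139.3987
Population variance = 20139.3987 / 158 = 127.4645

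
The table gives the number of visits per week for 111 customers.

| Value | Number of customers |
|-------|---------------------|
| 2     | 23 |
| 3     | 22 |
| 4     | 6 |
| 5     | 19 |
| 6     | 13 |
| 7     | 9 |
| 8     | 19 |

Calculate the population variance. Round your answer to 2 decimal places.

Values: 2, 3, 4, 5, 6, 7, 8
n = 111, Σfx = 524, mean = 4.7207
Σfx² = 2986
Σf(x − x̄)² = Σfx² − (Σfx)²/n = 2986 − 524²/111 = 512.3423
Population variance = 512.3423 / 111 = 4.6157

4.62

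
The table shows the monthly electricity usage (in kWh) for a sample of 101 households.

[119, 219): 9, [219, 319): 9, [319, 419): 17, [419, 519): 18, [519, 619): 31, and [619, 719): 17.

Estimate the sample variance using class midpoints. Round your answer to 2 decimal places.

23291.09

Midpoints: 169, 269, 369, 469, 569, 669
n = 101, Σfm = 47669, mean = 471.9703
Σfm² = 24827461
Σf(m − x̄)² = Σfm² − (Σfm)²/n = 24827461 − 47669²/101 = 2329108.9109
Sample variance = 2329108.9109 / 100 = 23291.0891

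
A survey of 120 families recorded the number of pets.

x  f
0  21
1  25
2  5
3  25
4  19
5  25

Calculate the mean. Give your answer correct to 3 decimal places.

2.592

Values: 0, 1, 2, 3, 4, 5
Σfx = 21×0 + 25×1 + 5×2 + 25×3 + 19×4 + 25×5 = 311
n = Σf = 120
Mean = 311 / 120 = 2.5917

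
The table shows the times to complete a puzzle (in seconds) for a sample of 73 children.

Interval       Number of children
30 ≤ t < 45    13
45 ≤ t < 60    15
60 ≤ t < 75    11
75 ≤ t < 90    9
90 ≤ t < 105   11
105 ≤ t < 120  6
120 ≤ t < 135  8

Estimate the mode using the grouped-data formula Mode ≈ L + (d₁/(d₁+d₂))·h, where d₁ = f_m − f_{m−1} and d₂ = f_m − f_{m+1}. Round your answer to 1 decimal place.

Modal class: 45 ≤ t < 60 (highest frequency 15).
d₁ = 15 − 13 = 2, d₂ = 15 − 11 = 4
Mode ≈ 45 + (2/(2+4)) × 15 = 45 + 5.0000 = 50.0000

50.0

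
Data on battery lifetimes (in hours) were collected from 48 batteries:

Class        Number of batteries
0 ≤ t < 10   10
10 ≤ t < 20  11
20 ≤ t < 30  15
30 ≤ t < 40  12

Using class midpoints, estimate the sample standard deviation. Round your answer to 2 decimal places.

Midpoints: 5, 15, 25, 35
n = 48, Σfm = 1010, mean = 21.0417
Σfm² = 26800
Σf(m − x̄)² = Σfm² − (Σfm)²/n = 26800 − 1010²/48 = 5547.9167
Sample variance = 5547.9167 / 47 = 118.0408
Standard deviation = √118.0408 = 10.8647

10.86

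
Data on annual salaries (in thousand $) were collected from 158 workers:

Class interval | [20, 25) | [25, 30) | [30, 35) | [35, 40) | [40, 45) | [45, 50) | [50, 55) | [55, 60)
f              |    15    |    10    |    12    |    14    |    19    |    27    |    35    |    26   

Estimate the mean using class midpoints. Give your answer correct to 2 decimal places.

Midpoints: 22.5, 27.5, 32.5, 37.5, 42.5, 47.5, 52.5, 57.5
Σfm = 15×22.5 + 10×27.5 + 12×32.5 + 14×37.5 + 19×42.5 + 27×47.5 + 35×52.5 + 26×57.5 = 6950
n = Σf = 158
Mean = 6950 / 158 = 43.9873

43.99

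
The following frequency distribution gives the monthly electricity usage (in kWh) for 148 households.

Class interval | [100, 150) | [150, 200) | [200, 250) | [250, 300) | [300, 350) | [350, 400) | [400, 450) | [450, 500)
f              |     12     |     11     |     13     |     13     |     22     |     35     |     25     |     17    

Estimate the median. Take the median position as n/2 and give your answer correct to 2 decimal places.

354.29

Cumulative frequencies: 12, 23, 36, 49, 71, 106, 131, 148
n = 148; position = n/2 = 74.
This falls in the class [350, 400): L = 350, F = 71, f = 35, h = 50.
Median ≈ 350 + ((74 − 71) / 35) × 50 = 354.2857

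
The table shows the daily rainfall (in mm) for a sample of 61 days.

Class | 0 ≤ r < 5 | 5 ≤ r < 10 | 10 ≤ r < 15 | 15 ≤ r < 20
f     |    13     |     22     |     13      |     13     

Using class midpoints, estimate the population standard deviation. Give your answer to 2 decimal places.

Midpoints: 2.5, 7.5, 12.5, 17.5
n = 61, Σfm = 587.5, mean = 9.6311
Σfm² = 7331.25
Σf(m − x̄)² = Σfm² − (Σfm)²/n = 7331.25 − 587.5²/61 = 1672.9508
Population variance = 1672.9508 / 61 = 27.4254
Standard deviation = √27.4254 = 5.2369

5.24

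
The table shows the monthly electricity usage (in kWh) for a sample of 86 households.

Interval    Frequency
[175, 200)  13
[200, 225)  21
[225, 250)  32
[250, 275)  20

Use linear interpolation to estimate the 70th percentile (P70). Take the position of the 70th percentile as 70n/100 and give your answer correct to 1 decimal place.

Cumulative frequencies: 13, 34, 66, 86
n = 86; position = 70n/100 = 60.2.
This falls in the class [225, 250): L = 225, F = 34, f = 32, h = 25.
70th percentile ≈ 225 + ((60.2 − 34) / 32) × 25 = 245.4688

245.5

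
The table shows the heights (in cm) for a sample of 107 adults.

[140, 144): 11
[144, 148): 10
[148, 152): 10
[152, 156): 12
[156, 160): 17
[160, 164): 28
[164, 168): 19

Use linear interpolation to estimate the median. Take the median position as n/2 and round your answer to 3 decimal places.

158.471

Cumulative frequencies: 11, 21, 31, 43, 60, 88, 107
n = 107; position = n/2 = 53.5.
This falls in the class [156, 160): L = 156, F = 43, f = 17, h = 4.
Median ≈ 156 + ((53.5 − 43) / 17) × 4 = 158.4706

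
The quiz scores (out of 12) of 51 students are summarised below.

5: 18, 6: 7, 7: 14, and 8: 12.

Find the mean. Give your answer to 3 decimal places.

Values: 5, 6, 7, 8
Σfx = 18×5 + 7×6 + 14×7 + 12×8 = 326
n = Σf = 51
Mean = 326 / 51 = 6.3922

6.392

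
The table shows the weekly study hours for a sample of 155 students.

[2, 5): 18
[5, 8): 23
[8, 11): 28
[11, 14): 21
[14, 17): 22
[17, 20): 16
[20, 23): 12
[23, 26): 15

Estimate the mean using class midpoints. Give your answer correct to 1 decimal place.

Midpoints: 3.5, 6.5, 9.5, 12.5, 15.5, 18.5, 21.5, 24.5
Σfm = 18×3.5 + 23×6.5 + 28×9.5 + 21×12.5 + 22×15.5 + 16×18.5 + 12×21.5 + 15×24.5 = 2003.5
n = Σf = 155
Mean = 2003.5 / 155 = 12.9258

12.9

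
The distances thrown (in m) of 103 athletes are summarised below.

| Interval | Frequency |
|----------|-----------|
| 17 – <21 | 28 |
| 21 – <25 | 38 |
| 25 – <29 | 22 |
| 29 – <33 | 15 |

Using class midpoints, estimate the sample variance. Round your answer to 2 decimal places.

Midpoints: 19, 23, 27, 31
n = 103, Σfm = 2465, mean = 23.9320
Σfm² = 60663
Σf(m − x̄)² = Σfm² − (Σfm)²/n = 60663 − 2465²/103 = 1670.5243
Sample variance = 1670.5243 / 102 = 16.3777

16.38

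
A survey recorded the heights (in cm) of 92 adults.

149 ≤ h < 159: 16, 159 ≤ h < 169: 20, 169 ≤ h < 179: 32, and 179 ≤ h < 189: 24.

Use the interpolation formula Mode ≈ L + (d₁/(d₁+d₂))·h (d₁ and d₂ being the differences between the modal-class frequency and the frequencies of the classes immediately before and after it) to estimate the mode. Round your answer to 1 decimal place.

Modal class: 169 ≤ h < 179 (highest frequency 32).
d₁ = 32 − 20 = 12, d₂ = 32 − 24 = 8
Mode ≈ 169 + (12/(12+8)) × 10 = 169 + 6.0000 = 175.0000

175.0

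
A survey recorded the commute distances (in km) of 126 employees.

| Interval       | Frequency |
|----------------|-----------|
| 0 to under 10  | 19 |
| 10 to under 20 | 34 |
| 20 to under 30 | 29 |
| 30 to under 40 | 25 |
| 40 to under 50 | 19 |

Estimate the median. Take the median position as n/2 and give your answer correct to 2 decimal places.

Cumulative frequencies: 19, 53, 82, 107, 126
n = 126; position = n/2 = 63.
This falls in the class 20 to under 30: L = 20, F = 53, f = 29, h = 10.
Median ≈ 20 + ((63 − 53) / 29) × 10 = 23.4483

23.45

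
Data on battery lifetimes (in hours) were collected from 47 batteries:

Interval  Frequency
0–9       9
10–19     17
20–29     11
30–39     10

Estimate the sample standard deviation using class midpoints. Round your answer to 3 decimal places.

Midpoints: 4.5, 14.5, 24.5, 34.5
n = 47, Σfm = 901.5, mean = 19.1809
Σfm² = 22261.75
Σf(m − x̄)² = Σfm² − (Σfm)²/n = 22261.75 − 901.5²/47 = 4970.2128
Sample variance = 4970.2128 / 46 = 108.0481
Standard deviation = √108.0481 = 10.3946

10.395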